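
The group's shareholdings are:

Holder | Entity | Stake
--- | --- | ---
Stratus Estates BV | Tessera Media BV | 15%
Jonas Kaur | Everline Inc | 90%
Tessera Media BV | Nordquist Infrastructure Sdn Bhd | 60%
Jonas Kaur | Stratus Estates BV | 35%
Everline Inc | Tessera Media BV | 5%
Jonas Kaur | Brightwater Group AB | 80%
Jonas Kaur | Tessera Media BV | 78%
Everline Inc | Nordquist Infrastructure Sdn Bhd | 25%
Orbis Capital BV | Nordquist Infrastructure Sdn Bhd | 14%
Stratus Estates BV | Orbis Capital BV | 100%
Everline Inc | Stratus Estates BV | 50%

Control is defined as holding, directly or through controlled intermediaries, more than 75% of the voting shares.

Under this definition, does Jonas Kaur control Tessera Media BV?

Yes

Jonas holds 90% of Everline, so Jonas controls Everline.
Jonas and Everline together hold 35% + 50% = 85% of Stratus, so Jonas controls Stratus.
Stratus and Jonas and Everline together hold 15% + 78% + 5% = 98% of Tessera, so Jonas controls Tessera.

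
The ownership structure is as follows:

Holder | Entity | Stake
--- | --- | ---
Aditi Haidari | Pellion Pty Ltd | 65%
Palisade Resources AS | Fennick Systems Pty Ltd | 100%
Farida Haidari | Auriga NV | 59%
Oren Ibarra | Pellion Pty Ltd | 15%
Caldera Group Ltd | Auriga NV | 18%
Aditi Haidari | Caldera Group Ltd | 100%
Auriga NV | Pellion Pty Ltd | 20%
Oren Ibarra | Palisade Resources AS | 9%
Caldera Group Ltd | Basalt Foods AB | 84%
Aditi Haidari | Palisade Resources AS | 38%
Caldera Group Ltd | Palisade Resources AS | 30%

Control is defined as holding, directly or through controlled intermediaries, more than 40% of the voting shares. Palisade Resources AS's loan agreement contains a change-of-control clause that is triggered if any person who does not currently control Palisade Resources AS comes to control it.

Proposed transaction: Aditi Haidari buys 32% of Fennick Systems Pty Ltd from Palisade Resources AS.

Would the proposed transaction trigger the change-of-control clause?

No

The purchase adds only to Aditi's holdings (Palisade's stake shrinks), so Aditi is the only person who could newly come to control Palisade.
Aditi holds 100% of Caldera, so Aditi controls Caldera.
Aditi and Caldera together hold 38% + 30% = 68% of Palisade, so Aditi controls Palisade.
So Aditi already controls Palisade before the transaction.
After the purchase, Aditi holds 32% of Fennick directly, and Palisade's stake falls to 68%.
Aditi controlled Palisade already, so this is not a new person acquiring control; every other person's position is unchanged or reduced.
No new person acquires control, so the clause is not triggered.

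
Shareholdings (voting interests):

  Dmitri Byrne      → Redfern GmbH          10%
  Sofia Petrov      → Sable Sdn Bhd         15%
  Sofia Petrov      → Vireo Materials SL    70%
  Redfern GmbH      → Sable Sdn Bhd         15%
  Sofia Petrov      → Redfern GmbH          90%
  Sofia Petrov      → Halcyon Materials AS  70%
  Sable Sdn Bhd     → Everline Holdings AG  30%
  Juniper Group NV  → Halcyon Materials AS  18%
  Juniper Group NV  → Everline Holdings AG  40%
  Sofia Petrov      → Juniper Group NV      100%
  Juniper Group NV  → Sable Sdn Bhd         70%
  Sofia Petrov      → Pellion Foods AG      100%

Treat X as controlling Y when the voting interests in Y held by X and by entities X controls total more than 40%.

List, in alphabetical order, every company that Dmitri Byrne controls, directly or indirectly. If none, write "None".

None

Dmitri's largest direct stake is 10% in Redfern, which does not meet the threshold.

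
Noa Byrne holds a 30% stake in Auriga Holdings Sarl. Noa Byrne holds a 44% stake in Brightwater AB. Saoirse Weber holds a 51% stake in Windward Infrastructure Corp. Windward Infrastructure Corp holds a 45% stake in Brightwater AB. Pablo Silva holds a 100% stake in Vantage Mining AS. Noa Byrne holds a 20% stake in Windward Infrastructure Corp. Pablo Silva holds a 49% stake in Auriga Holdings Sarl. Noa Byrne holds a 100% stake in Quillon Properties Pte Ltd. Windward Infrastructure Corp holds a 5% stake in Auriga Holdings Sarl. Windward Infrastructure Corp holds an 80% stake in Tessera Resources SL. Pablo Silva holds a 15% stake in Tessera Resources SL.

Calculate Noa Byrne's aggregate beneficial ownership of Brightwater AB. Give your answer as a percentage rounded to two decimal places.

Noa reaches Brightwater along 2 paths.
Via Windward: 20% × 45% = 9%.
Direct stake: 44% = 44%.
Total: 9% + 44% = 53%.
Rounded: 53.00%.

53.00%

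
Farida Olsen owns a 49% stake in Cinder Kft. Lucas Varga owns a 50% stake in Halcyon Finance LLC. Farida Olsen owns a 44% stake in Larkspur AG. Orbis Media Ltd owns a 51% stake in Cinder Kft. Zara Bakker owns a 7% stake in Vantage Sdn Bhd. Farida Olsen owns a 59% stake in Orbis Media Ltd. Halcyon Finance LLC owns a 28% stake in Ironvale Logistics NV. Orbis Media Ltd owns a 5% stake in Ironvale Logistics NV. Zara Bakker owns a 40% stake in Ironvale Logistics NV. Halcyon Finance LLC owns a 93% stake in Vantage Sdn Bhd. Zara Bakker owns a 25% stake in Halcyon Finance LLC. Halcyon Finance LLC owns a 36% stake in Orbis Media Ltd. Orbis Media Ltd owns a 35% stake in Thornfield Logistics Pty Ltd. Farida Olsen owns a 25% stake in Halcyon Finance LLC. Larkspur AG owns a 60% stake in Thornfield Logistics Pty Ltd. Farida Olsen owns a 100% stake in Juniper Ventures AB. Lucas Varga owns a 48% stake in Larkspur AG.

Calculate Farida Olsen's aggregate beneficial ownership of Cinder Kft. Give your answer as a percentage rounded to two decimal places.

83.68%

Farida reaches Cinder along 3 paths.
Direct stake: 49% = 49%.
Via Halcyon → Orbis: 25% × 36% × 51% = 4.59%.
Via Orbis: 59% × 51% = 30.09%.
Total: 49% + 4.59% + 30.09% = 83.68%.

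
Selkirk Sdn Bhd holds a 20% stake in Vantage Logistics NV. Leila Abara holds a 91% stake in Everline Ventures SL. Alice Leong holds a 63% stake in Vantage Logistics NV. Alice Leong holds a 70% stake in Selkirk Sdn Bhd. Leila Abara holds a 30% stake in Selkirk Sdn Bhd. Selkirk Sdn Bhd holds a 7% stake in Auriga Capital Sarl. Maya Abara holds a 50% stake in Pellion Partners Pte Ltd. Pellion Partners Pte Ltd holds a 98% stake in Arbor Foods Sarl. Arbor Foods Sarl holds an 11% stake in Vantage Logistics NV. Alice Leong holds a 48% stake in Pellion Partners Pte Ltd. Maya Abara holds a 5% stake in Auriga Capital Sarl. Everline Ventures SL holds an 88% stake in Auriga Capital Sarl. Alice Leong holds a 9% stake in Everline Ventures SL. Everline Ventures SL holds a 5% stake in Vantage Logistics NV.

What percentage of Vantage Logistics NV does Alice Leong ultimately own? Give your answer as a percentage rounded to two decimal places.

82.62%

Alice reaches Vantage along 4 paths.
Via Selkirk: 70% × 20% = 14%.
Via Pellion → Arbor: 48% × 98% × 11% = 5.1744%.
Direct stake: 63% = 63%.
Via Everline: 9% × 5% = 0.45%.
Total: 14% + 5.1744% + 63% + 0.45% = 82.6244%.
Rounded: 82.62%.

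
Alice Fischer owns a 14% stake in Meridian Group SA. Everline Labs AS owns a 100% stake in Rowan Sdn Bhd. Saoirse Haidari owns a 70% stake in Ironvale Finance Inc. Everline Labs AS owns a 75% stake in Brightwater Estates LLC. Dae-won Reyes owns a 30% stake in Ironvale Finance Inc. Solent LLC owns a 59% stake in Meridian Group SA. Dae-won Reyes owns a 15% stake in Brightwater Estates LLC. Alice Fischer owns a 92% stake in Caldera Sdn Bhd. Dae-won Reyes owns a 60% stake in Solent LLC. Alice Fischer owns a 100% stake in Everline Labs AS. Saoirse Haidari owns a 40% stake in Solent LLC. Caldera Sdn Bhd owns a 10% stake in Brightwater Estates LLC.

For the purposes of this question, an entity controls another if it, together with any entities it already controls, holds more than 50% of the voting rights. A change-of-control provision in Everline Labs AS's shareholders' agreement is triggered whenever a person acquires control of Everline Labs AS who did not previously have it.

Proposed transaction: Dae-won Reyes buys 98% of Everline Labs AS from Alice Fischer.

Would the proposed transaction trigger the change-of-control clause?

Yes

The purchase adds only to Dae-won's holdings (Alice's stake shrinks), so Dae-won is the only person who could newly come to control Everline.
Dae-won holds 60% of Solent, so Dae-won controls Solent.
Solent holds 59% of Meridian, so Dae-won controls Meridian.
Neither Dae-won nor any entity Dae-won controls holds any voting interest in Everline.
So before the transaction, Dae-won does not control Everline.
After the purchase, Dae-won holds 98% of Everline directly, and Alice's stake falls to 2%.
Dae-won holds 98% of Everline, so Dae-won controls Everline.
Dae-won did not control Everline before and does after, so the clause is triggered.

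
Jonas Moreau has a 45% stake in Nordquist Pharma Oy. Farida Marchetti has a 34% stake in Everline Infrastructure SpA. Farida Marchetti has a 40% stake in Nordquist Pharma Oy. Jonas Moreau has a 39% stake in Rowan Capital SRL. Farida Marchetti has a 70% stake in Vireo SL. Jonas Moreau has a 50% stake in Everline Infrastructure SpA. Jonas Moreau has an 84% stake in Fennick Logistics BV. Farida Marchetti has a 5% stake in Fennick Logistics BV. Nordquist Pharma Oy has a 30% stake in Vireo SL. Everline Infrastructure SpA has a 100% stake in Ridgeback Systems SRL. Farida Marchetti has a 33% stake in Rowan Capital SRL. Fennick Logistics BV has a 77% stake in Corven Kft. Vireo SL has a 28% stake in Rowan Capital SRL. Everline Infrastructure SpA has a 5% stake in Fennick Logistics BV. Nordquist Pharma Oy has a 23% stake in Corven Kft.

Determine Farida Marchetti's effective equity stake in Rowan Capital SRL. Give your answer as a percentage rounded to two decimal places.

55.96%

Farida reaches Rowan along 3 paths.
Direct stake: 33% = 33%.
Via Vireo: 70% × 28% = 19.6%.
Via Nordquist → Vireo: 40% × 30% × 28% = 3.36%.
Total: 33% + 19.6% + 3.36% = 55.96%.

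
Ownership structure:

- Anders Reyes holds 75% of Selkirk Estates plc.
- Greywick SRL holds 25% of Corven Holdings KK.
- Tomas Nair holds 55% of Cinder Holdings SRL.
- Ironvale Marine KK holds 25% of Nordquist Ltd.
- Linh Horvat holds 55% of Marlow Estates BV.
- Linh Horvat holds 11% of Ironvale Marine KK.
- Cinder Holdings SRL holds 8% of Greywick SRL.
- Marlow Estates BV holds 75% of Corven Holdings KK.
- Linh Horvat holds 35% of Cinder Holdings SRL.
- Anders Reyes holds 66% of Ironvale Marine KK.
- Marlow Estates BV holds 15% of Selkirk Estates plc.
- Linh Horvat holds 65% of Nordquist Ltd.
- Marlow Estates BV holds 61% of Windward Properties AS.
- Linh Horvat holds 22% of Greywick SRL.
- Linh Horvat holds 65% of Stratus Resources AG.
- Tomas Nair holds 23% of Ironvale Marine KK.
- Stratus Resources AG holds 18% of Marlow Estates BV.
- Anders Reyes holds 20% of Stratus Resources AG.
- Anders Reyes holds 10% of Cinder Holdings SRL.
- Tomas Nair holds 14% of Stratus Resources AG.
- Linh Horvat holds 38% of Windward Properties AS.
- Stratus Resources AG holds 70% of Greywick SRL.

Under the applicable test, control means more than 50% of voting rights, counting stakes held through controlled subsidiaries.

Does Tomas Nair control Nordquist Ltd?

No

Tomas holds 55% of Cinder, so Tomas controls Cinder.
Neither Tomas nor any entity Tomas controls holds any voting interest in Nordquist.
So Tomas does not control Nordquist.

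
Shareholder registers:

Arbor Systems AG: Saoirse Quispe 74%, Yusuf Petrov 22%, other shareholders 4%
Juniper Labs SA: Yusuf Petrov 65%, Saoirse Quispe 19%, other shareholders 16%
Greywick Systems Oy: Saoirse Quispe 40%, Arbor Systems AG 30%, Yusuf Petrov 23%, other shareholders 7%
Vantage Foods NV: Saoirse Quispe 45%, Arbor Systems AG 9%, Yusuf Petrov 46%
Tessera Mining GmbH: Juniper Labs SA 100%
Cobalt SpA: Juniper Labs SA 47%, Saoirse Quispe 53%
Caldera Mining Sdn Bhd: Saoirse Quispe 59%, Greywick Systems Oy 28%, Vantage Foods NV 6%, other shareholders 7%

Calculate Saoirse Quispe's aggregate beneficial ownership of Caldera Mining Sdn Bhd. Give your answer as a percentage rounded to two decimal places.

79.52%

Saoirse reaches Caldera along 5 paths.
Direct stake: 59% = 59%.
Via Greywick: 40% × 28% = 11.2%.
Via Arbor → Greywick: 74% × 30% × 28% = 6.216%.
Via Vantage: 45% × 6% = 2.7%.
Via Arbor → Vantage: 74% × 9% × 6% = 0.3996%.
Total: 59% + 11.2% + 6.216% + 2.7% + 0.3996% = 79.5156%.
Rounded: 79.52%.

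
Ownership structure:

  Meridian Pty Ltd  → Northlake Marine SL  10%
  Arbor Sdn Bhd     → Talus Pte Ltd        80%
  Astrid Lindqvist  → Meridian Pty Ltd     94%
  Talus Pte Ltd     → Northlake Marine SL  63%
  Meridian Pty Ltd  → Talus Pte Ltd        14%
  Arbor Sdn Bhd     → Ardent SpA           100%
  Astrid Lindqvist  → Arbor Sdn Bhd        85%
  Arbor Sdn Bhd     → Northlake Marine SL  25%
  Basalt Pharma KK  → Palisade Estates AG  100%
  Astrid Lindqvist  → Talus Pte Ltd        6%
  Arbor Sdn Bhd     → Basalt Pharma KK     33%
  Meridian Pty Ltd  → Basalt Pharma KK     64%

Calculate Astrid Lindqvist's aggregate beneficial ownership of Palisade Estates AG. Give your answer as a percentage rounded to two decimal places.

88.21%

Astrid reaches Palisade along 2 paths.
Via Meridian → Basalt: 94% × 64% × 100% = 60.16%.
Via Arbor → Basalt: 85% × 33% × 100% = 28.05%.
Total: 60.16% + 28.05% = 88.21%.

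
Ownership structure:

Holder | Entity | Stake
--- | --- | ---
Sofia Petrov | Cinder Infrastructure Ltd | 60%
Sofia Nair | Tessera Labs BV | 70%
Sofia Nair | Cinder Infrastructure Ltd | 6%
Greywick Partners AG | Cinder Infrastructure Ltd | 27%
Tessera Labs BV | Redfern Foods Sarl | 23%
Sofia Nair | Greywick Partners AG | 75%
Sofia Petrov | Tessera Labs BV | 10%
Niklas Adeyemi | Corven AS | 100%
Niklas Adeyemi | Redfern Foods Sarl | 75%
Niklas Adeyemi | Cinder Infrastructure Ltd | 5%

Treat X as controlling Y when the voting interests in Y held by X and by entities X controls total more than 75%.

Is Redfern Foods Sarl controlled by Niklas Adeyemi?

No

Niklas holds 100% of Corven, so Niklas controls Corven.
In Redfern, Niklas's side holds only 75%, not > 75%.
So Niklas does not control Redfern.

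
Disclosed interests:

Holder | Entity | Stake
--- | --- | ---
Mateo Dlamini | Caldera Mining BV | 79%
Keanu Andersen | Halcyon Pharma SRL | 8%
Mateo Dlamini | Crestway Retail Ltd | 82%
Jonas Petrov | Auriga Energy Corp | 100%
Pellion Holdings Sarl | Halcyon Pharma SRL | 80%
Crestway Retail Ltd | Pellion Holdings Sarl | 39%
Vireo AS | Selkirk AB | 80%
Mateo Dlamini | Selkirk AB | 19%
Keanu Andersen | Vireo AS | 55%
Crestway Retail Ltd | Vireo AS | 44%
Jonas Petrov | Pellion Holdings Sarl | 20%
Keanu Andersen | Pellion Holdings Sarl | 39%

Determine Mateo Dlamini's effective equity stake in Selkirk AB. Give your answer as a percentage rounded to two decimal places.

47.86%

Mateo reaches Selkirk along 2 paths.
Via Crestway → Vireo: 82% × 44% × 80% = 28.864%.
Direct stake: 19% = 19%.
Total: 28.864% + 19% = 47.864%.
Rounded: 47.86%.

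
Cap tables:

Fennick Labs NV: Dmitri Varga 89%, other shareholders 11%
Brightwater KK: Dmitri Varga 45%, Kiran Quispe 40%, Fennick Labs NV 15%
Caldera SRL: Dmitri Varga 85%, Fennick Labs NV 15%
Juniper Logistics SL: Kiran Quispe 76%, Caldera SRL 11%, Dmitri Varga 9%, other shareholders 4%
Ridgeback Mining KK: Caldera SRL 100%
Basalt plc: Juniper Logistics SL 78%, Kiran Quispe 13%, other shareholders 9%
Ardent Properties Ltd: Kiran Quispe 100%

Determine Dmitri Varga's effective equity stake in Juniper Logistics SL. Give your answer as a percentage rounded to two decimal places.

Dmitri reaches Juniper along 3 paths.
Via Caldera: 85% × 11% = 9.35%.
Via Fennick → Caldera: 89% × 15% × 11% = 1.4685%.
Direct stake: 9% = 9%.
Total: 9.35% + 1.4685% + 9% = 19.8185%.
Rounded: 19.82%.

19.82%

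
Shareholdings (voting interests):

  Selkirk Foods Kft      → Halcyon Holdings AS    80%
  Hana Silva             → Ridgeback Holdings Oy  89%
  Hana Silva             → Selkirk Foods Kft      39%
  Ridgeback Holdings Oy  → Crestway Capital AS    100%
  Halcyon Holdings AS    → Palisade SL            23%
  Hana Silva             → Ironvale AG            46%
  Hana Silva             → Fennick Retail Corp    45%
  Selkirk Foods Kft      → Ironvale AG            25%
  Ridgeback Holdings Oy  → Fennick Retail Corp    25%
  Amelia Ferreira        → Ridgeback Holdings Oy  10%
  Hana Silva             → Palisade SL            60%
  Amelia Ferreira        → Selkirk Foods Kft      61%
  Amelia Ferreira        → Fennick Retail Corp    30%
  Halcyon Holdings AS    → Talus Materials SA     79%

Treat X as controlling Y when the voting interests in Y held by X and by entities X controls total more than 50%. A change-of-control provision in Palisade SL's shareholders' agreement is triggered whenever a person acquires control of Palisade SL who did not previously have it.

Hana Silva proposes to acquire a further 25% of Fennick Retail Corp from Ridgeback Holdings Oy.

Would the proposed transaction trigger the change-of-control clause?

The purchase adds only to Hana's holdings (Ridgeback's stake shrinks), so Hana is the only person who could newly come to control Palisade.
Hana holds 60% of Palisade, so Hana controls Palisade.
So Hana already controls Palisade before the transaction.
After the purchase, Hana's direct stake in Fennick rises to 45% + 25% = 70%, and Ridgeback's stake falls to 0%.
Hana controlled Palisade already, so this is not a new person acquiring control; every other person's position is unchanged or reduced.
No new person acquires control, so the clause is not triggered.

No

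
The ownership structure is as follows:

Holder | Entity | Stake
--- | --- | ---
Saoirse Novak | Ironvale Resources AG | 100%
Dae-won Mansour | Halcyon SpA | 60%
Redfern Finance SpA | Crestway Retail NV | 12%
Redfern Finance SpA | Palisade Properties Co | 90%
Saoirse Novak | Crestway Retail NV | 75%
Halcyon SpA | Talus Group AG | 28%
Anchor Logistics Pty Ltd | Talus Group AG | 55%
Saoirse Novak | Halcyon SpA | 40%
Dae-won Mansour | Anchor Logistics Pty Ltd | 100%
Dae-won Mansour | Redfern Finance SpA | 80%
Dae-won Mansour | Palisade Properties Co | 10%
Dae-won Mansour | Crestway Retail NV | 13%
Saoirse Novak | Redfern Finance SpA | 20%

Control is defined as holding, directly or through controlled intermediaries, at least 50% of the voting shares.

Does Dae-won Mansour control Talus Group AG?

Dae-won holds 60% of Halcyon, so Dae-won controls Halcyon.
Dae-won holds 100% of Anchor, so Dae-won controls Anchor.
Halcyon and Anchor together hold 28% + 55% = 83% of Talus, so Dae-won controls Talus.

Yes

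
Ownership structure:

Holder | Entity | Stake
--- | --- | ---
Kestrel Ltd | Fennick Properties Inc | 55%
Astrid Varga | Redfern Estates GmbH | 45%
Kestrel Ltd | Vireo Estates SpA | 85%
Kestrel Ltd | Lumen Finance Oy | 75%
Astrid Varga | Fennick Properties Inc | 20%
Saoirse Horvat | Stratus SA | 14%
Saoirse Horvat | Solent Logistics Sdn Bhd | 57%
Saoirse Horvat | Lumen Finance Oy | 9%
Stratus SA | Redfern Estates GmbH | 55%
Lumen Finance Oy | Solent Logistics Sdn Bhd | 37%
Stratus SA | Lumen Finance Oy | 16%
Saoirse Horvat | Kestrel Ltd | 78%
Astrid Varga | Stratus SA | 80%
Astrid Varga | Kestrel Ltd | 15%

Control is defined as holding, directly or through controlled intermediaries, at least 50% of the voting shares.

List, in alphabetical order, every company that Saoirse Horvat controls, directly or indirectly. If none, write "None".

Saoirse holds 78% of Kestrel, so Saoirse controls Kestrel.
Kestrel and Saoirse together hold 75% + 9% = 84% of Lumen, so Saoirse controls Lumen.
Kestrel holds 55% of Fennick, so Saoirse controls Fennick.
Kestrel holds 85% of Vireo, so Saoirse controls Vireo.
Lumen and Saoirse together hold 37% + 57% = 94% of Solent, so Saoirse controls Solent.
No other company's threshold is met.

Fennick Properties Inc, Kestrel Ltd, Lumen Finance Oy, Solent Logistics Sdn Bhd, Vireo Estates SpA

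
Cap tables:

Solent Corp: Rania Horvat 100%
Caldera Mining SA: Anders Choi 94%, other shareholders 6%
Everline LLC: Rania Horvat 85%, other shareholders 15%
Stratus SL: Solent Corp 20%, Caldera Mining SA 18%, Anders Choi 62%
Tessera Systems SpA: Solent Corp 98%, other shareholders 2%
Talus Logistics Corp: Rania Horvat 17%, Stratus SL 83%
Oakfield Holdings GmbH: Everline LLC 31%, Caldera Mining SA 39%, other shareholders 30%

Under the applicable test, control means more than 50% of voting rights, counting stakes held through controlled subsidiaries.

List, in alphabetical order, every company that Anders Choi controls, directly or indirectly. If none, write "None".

Anders holds 94% of Caldera, so Anders controls Caldera.
Caldera and Anders together hold 18% + 62% = 80% of Stratus, so Anders controls Stratus.
Stratus holds 83% of Talus, so Anders controls Talus.
No other company's threshold is met.

Caldera Mining SA, Stratus SL, Talus Logistics Corp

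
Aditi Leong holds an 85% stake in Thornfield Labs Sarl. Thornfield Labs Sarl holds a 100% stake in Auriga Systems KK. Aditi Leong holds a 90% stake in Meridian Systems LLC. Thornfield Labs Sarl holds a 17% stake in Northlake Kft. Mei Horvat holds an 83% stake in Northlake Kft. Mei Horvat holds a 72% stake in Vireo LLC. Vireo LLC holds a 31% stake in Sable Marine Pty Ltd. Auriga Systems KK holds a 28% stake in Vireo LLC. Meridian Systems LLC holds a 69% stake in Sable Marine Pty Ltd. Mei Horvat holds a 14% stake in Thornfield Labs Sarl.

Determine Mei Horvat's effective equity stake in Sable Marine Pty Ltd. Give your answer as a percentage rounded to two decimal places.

23.54%

Mei reaches Sable along 2 paths.
Via Vireo: 72% × 31% = 22.32%.
Via Thornfield → Auriga → Vireo: 14% × 100% × 28% × 31% = 1.2152%.
Total: 22.32% + 1.2152% = 23.5352%.
Rounded: 23.54%.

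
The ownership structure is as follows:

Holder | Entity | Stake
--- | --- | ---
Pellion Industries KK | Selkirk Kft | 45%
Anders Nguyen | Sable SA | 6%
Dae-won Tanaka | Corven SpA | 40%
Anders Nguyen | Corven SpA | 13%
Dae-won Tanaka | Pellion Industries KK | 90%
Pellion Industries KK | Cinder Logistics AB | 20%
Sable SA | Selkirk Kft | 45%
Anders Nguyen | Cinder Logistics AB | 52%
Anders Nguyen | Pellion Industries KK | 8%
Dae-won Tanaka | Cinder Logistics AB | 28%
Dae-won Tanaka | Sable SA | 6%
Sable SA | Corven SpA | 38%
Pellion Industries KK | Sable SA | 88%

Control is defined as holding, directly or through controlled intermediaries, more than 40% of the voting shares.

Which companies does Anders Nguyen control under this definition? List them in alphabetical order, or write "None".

Anders holds 52% of Cinder, so Anders controls Cinder.
No other company's threshold is met.

Cinder Logistics AB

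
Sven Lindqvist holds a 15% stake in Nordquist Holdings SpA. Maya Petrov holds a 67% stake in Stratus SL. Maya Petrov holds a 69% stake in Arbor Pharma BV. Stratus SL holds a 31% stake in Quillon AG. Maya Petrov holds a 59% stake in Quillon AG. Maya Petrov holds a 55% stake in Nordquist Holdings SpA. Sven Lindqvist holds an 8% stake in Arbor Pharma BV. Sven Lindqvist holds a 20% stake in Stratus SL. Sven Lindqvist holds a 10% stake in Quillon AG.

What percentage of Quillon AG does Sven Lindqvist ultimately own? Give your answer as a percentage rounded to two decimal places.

16.20%

Sven reaches Quillon along 2 paths.
Via Stratus: 20% × 31% = 6.2%.
Direct stake: 10% = 10%.
Total: 6.2% + 10% = 16.2%.
Rounded: 16.20%.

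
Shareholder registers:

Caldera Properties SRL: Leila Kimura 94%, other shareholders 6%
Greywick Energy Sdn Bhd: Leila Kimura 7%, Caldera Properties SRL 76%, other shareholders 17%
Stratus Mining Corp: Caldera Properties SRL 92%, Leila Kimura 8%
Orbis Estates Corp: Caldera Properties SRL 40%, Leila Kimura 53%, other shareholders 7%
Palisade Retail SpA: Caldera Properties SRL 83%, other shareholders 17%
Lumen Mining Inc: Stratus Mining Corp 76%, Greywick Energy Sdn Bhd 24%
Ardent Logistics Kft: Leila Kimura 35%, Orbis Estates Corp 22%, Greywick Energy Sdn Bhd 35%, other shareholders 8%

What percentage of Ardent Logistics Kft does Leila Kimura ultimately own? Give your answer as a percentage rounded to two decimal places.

82.39%

Leila reaches Ardent along 5 paths.
Direct stake: 35% = 35%.
Via Caldera → Orbis: 94% × 40% × 22% = 8.272%.
Via Orbis: 53% × 22% = 11.66%.
Via Greywick: 7% × 35% = 2.45%.
Via Caldera → Greywick: 94% × 76% × 35% = 25.004%.
Total: 35% + 8.272% + 11.66% + 2.45% + 25.004% = 82.386%.
Rounded: 82.39%.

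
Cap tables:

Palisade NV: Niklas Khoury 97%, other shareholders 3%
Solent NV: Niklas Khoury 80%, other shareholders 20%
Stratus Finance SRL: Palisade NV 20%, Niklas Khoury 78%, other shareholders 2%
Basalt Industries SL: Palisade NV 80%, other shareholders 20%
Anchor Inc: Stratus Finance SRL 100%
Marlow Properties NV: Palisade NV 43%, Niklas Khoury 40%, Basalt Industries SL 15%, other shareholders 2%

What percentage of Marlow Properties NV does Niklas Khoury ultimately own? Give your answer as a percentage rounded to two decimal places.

Niklas reaches Marlow along 3 paths.
Via Palisade: 97% × 43% = 41.71%.
Direct stake: 40% = 40%.
Via Palisade → Basalt: 97% × 80% × 15% = 11.64%.
Total: 41.71% + 40% + 11.64% = 93.35%.

93.35%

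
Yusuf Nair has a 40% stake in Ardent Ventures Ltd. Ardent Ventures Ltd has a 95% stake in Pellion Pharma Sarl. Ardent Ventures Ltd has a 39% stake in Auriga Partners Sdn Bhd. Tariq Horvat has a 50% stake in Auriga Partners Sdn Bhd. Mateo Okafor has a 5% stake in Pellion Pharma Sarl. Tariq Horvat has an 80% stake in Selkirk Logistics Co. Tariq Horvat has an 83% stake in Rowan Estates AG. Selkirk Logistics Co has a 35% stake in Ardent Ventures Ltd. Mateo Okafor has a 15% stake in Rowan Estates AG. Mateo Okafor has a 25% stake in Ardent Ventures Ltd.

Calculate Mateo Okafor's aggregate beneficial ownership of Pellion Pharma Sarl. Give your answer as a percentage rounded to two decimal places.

28.75%

Mateo reaches Pellion along 2 paths.
Via Ardent: 25% × 95% = 23.75%.
Direct stake: 5% = 5%.
Total: 23.75% + 5% = 28.75%.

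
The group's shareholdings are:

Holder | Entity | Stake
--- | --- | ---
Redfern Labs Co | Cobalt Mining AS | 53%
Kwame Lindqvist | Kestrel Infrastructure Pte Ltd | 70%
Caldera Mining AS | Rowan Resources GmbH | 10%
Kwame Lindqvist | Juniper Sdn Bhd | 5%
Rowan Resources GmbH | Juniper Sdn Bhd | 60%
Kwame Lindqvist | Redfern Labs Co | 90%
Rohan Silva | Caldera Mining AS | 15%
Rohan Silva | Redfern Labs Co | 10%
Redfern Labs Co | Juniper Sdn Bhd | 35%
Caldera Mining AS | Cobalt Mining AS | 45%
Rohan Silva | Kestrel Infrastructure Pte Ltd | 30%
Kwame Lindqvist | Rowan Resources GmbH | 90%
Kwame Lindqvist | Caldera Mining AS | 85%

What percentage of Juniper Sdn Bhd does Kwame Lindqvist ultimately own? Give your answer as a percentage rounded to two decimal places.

Kwame reaches Juniper along 4 paths.
Direct stake: 5% = 5%.
Via Redfern: 90% × 35% = 31.5%.
Via Caldera → Rowan: 85% × 10% × 60% = 5.1%.
Via Rowan: 90% × 60% = 54%.
Total: 5% + 31.5% + 5.1% + 54% = 95.6%.
Rounded: 95.60%.

95.60%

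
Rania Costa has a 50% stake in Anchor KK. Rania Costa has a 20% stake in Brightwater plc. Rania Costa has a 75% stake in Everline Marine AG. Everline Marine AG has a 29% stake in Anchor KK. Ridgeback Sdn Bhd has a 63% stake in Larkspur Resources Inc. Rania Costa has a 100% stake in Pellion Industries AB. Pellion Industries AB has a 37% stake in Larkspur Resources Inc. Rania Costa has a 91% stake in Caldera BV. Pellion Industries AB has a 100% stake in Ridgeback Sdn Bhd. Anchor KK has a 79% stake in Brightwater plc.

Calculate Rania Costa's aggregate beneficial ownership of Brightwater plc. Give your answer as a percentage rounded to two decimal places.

76.68%

Rania reaches Brightwater along 3 paths.
Via Anchor: 50% × 79% = 39.5%.
Via Everline → Anchor: 75% × 29% × 79% = 17.1825%.
Direct stake: 20% = 20%.
Total: 39.5% + 17.1825% + 20% = 76.6825%.
Rounded: 76.68%.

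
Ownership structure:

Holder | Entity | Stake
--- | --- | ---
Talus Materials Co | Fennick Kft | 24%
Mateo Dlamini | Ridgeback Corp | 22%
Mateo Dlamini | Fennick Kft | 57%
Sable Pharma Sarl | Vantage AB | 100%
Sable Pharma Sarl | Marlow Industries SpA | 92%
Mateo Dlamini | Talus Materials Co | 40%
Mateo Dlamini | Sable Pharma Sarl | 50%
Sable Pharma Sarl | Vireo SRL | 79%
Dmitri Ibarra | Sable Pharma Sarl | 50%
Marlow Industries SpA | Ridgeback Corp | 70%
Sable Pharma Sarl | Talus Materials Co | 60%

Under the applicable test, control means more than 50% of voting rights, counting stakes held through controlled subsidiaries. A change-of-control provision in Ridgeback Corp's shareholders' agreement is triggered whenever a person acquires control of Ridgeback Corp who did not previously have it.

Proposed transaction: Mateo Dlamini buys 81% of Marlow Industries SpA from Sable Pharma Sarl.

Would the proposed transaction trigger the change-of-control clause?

The purchase adds only to Mateo's holdings (Sable's stake shrinks), so Mateo is the only person who could newly come to control Ridgeback.
Mateo holds 57% of Fennick, so Mateo controls Fennick.
In Ridgeback, Mateo's side holds only 22%, not > 50%.
So before the transaction, Mateo does not control Ridgeback.
After the purchase, Mateo holds 81% of Marlow directly, and Sable's stake falls to 11%.
Mateo holds 81% of Marlow, so Mateo controls Marlow.
Marlow and Mateo together hold 70% + 22% = 92% of Ridgeback, so Mateo controls Ridgeback.
Mateo did not control Ridgeback before and does after, so the clause is triggered.

Yes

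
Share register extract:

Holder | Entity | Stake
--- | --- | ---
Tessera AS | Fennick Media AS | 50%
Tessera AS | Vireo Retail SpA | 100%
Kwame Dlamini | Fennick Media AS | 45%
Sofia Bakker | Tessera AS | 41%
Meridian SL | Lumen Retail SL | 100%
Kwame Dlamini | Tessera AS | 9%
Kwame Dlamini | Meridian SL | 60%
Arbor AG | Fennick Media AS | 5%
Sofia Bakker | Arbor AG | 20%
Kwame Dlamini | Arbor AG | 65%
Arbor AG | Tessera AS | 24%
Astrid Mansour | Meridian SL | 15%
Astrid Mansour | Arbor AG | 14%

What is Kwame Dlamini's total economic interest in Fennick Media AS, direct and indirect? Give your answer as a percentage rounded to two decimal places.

Kwame reaches Fennick along 4 paths.
Direct stake: 45% = 45%.
Via Arbor → Tessera: 65% × 24% × 50% = 7.8%.
Via Tessera: 9% × 50% = 4.5%.
Via Arbor: 65% × 5% = 3.25%.
Total: 45% + 7.8% + 4.5% + 3.25% = 60.55%.

60.55%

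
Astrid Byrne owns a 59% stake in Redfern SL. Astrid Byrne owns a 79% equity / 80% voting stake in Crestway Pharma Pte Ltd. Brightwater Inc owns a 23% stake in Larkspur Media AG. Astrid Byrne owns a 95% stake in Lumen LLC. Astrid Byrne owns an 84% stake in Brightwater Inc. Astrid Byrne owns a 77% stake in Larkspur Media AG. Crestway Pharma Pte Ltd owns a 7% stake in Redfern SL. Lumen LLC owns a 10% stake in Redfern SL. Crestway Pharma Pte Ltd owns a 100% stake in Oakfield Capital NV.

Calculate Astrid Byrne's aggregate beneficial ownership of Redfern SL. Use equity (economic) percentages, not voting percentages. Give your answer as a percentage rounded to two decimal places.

74.03%

Astrid reaches Redfern along 3 paths.
Via Lumen: 95% × 10% = 9.5%.
Via Crestway: 79% × 7% = 5.53%.
Direct stake: 59% = 59%.
Total: 9.5% + 5.53% + 59% = 74.03%.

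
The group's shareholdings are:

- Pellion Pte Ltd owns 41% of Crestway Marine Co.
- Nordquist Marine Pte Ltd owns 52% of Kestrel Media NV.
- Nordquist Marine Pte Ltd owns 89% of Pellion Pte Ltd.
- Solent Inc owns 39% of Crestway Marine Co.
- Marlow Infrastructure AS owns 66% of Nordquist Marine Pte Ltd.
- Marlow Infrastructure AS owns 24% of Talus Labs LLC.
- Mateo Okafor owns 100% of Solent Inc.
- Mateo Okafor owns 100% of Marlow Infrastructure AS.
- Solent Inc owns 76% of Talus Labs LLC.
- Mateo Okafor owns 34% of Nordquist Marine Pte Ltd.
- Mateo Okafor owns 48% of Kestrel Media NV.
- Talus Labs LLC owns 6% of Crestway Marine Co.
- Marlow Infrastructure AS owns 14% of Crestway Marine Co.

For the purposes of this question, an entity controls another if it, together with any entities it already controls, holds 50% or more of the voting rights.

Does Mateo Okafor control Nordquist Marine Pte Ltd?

Mateo holds 100% of Marlow, so Mateo controls Marlow.
Mateo and Marlow together hold 34% + 66% = 100% of Nordquist, so Mateo controls Nordquist.

Yes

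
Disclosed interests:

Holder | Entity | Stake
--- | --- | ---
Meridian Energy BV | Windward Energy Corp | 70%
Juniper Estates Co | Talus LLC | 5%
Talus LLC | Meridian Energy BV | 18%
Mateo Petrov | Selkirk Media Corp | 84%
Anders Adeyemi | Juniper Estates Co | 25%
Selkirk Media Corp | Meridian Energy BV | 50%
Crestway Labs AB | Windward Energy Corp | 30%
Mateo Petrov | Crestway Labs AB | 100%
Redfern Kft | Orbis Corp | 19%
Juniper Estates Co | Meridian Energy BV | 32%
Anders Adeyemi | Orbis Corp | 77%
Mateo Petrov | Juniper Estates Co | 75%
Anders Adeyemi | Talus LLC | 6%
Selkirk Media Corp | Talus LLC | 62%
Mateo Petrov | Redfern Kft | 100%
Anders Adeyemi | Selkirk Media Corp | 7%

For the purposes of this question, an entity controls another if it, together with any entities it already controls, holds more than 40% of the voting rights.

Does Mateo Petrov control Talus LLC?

Yes

Mateo holds 84% of Selkirk, so Mateo controls Selkirk.
Mateo holds 75% of Juniper, so Mateo controls Juniper.
Selkirk and Juniper together hold 62% + 5% = 67% of Talus, so Mateo controls Talus.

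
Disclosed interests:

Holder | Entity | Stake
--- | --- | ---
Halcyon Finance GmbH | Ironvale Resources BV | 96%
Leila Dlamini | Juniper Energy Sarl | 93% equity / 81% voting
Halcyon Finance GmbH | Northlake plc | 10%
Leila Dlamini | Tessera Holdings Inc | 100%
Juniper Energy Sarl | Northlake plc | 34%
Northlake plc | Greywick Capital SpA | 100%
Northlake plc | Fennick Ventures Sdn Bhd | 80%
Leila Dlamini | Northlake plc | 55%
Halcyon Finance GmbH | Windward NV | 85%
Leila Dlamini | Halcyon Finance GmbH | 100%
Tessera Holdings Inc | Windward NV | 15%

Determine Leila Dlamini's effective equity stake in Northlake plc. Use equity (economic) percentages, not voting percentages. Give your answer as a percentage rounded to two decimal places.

Leila reaches Northlake along 3 paths.
Via Halcyon: 100% × 10% = 10%.
Via Juniper: 93% × 34% = 31.62%.
Direct stake: 55% = 55%.
Total: 10% + 31.62% + 55% = 96.62%.

96.62%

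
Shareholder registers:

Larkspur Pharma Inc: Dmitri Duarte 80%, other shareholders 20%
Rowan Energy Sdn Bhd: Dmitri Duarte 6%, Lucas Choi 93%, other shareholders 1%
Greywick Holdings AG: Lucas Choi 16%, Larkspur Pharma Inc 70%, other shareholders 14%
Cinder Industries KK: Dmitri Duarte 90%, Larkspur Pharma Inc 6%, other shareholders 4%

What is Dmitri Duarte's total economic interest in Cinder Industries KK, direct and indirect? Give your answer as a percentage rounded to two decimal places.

Dmitri reaches Cinder along 2 paths.
Direct stake: 90% = 90%.
Via Larkspur: 80% × 6% = 4.8%.
Total: 90% + 4.8% = 94.8%.
Rounded: 94.80%.

94.80%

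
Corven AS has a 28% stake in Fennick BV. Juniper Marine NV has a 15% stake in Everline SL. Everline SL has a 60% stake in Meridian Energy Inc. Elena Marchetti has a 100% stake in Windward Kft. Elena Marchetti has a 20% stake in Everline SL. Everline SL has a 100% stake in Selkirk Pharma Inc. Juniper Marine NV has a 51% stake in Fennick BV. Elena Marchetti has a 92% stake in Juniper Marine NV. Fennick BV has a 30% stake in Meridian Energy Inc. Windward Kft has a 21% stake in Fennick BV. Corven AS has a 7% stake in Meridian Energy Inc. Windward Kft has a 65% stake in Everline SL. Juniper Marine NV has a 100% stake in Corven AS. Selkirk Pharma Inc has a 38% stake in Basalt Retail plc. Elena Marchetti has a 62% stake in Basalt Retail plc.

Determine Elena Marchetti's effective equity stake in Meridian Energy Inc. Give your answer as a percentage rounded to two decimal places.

Elena reaches Meridian along 7 paths.
Via Juniper → Fennick: 92% × 51% × 30% = 14.076%.
Via Windward → Fennick: 100% × 21% × 30% = 6.3%.
Via Juniper → Corven → Fennick: 92% × 100% × 28% × 30% = 7.728%.
Via Everline: 20% × 60% = 12%.
Via Windward → Everline: 100% × 65% × 60% = 39%.
Via Juniper → Everline: 92% × 15% × 60% = 8.28%.
Via Juniper → Corven: 92% × 100% × 7% = 6.44%.
Total: 14.076% + 6.3% + 7.728% + 12% + 39% + 8.28% + 6.44% = 93.824%.
Rounded: 93.82%.

93.82%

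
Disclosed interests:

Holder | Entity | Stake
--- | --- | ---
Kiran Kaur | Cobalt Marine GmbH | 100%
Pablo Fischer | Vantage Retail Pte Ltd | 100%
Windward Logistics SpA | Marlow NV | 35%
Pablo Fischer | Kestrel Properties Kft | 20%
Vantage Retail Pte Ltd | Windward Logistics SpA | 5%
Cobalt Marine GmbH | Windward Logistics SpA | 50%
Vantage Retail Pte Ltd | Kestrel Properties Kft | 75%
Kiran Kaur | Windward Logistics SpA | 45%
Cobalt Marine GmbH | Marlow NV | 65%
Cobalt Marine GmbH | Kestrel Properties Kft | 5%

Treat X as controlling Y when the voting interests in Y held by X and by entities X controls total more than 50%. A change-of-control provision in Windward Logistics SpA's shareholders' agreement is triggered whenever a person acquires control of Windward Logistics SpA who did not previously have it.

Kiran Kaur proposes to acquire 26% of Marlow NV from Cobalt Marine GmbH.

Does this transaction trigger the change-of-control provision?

No

The purchase adds only to Kiran's holdings (Cobalt's stake shrinks), so Kiran is the only person who could newly come to control Windward.
Kiran holds 100% of Cobalt, so Kiran controls Cobalt.
Cobalt and Kiran together hold 50% + 45% = 95% of Windward, so Kiran controls Windward.
So Kiran already controls Windward before the transaction.
After the purchase, Kiran holds 26% of Marlow directly, and Cobalt's stake falls to 39%.
Kiran controlled Windward already, so this is not a new person acquiring control; every other person's position is unchanged or reduced.
No new person acquires control, so the clause is not triggered.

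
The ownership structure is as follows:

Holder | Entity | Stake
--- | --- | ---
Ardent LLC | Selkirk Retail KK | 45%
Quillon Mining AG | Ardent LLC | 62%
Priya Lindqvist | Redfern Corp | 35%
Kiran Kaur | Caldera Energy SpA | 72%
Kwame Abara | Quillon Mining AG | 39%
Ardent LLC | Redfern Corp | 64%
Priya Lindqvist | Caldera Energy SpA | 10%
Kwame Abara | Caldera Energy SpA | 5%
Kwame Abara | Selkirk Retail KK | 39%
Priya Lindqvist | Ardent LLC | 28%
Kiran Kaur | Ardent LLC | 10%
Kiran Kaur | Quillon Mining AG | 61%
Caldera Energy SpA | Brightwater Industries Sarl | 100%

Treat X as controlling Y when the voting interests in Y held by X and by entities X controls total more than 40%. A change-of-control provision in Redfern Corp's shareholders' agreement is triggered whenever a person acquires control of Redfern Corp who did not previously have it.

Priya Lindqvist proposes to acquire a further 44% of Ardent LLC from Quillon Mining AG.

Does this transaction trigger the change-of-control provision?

The purchase adds only to Priya's holdings (Quillon's stake shrinks), so Priya is the only person who could newly come to control Redfern.
Priya's largest direct stake is 35% in Redfern, which does not meet the threshold, so Priya controls no company.
In Redfern, Priya's side holds only 35%, not > 40%.
So before the transaction, Priya does not control Redfern.
After the purchase, Priya's direct stake in Ardent rises to 28% + 44% = 72%, and Quillon's stake falls to 18%.
Priya holds 72% of Ardent, so Priya controls Ardent.
Priya and Ardent together hold 35% + 64% = 99% of Redfern, so Priya controls Redfern.
Priya did not control Redfern before and does after, so the clause is triggered.

Yes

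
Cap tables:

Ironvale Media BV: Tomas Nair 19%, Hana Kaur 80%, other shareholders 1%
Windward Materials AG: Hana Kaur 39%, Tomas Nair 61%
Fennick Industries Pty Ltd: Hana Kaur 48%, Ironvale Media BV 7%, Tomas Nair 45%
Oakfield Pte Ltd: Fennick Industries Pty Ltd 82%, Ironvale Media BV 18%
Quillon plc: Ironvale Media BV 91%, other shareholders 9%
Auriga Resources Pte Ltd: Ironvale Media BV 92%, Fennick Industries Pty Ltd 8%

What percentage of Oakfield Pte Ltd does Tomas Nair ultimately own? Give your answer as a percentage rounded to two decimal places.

41.41%

Tomas reaches Oakfield along 3 paths.
Via Ironvale → Fennick: 19% × 7% × 82% = 1.0906%.
Via Fennick: 45% × 82% = 36.9%.
Via Ironvale: 19% × 18% = 3.42%.
Total: 1.0906% + 36.9% + 3.42% = 41.4106%.
Rounded: 41.41%.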